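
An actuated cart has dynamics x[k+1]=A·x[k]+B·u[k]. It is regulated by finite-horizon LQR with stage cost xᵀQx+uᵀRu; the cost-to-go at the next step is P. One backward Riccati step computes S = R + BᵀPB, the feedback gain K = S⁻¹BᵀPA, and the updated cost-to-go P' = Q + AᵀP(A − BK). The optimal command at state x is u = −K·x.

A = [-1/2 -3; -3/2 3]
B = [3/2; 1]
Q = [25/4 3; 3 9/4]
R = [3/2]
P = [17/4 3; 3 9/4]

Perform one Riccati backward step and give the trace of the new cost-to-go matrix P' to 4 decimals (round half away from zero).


BᵀP = [9.3750 6.7500]
S = R + BᵀPB = [3/2] + [20.8125] = [22.3125]
BᵀPA = [-14.8125 -7.8750]
K = S⁻¹·BᵀPA = [-0.6639 -0.3529]
A−BK = [0.4958 -2.4706; -0.8361 3.3529]
AᵀP(A−BK) = [0.7915 0.0221; 0.0221 1.7206]
P' = Q + AᵀP(A−BK) = [7.0415 3.0221; 3.0221 3.9706]
tr(P') = 11.0121

11.0121


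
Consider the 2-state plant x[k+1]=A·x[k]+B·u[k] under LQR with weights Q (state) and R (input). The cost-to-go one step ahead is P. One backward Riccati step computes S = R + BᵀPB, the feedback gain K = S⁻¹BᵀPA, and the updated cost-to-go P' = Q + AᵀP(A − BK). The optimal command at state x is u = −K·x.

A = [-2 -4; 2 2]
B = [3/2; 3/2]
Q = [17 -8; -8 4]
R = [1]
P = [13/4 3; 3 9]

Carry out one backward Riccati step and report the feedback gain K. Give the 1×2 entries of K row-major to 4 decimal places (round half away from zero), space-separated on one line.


BᵀP = [9.3750 18.0000]
S = R + BᵀPB = [1] + [41.0625] = [42.0625]
BᵀPA = [17.2500 -1.5000]
K = S⁻¹·BᵀPA = [0.4101 -0.0357]
A−BK = [-2.6152 -3.9465; 1.3848 2.0535]
AᵀP(A−BK) = [17.9257 26.6152; 26.6152 39.9465]
P' = Q + AᵀP(A−BK) = [34.9257 18.6152; 18.6152 43.9465]
tr(P') = 78.8722

0.4101 -0.0357


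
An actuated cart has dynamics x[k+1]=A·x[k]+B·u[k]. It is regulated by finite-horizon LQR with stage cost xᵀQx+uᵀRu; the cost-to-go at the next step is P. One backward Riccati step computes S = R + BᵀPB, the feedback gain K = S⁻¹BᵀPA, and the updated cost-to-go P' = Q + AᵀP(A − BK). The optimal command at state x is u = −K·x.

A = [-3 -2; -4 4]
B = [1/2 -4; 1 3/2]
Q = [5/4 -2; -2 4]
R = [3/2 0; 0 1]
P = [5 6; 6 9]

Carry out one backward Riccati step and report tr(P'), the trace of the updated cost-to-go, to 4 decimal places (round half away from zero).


BᵀP = [8.5000 12.0000; -11.0000 -10.5000]
S = R + BᵀPB = [3/2 0; 0 1] + [16.2500 -16.0000; -16.0000 28.2500] = [17.7500 -16.0000; -16.0000 29.2500]
BᵀPA = [-73.5000 31.0000; 75.0000 -20.0000]
K = S⁻¹·BᵀPA = [-3.6091 2.2294; 0.5899 0.5357]
A−BK = [1.1641 -0.9717; -1.2757 0.9670]
AᵀP(A−BK) = [23.4885 -14.3196; -14.3196 9.6034]
P' = Q + AᵀP(A−BK) = [24.7385 -16.3196; -16.3196 13.6034]
tr(P') = 38.3419

38.3419


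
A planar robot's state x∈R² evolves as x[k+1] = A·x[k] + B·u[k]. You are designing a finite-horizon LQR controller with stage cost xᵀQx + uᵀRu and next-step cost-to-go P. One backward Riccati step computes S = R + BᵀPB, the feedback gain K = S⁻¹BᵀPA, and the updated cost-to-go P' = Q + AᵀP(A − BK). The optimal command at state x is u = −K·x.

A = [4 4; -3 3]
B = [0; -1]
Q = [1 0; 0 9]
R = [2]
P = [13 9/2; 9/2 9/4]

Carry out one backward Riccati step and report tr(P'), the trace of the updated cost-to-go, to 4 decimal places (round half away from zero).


BᵀP = [-4.5000 -2.2500]
S = R + BᵀPB = [2] + [2.2500] = [4.2500]
BᵀPA = [-11.2500 -24.7500]
K = S⁻¹·BᵀPA = [-2.6471 -5.8235]
A−BK = [4.0000 4.0000; -5.6471 -2.8235]
AᵀP(A−BK) = [90.4706 122.2353; 122.2353 192.1176]
P' = Q + AᵀP(A−BK) = [91.4706 122.2353; 122.2353 201.1176]
tr(P') = 292.5882

292.5882


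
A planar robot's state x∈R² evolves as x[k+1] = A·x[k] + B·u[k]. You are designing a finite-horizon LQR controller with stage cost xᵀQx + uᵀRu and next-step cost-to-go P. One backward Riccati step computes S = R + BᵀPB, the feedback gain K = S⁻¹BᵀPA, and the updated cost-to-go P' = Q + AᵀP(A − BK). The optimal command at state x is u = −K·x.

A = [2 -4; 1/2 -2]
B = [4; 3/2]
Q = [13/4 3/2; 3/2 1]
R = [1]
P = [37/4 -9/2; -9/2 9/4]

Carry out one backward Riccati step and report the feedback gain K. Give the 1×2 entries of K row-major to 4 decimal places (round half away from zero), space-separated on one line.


BᵀP = [30.2500 -14.6250]
S = R + BᵀPB = [1] + [99.0625] = [100.0625]
BᵀPA = [53.1875 -91.7500]
K = S⁻¹·BᵀPA = [0.5315 -0.9169]
A−BK = [-0.1262 -0.3323; -0.2973 -0.6246]
AᵀP(A−BK) = [0.2911 -0.4809; -0.4809 0.8720]
P' = Q + AᵀP(A−BK) = [3.5411 1.0191; 1.0191 1.8720]
tr(P') = 5.4130

0.5315 -0.9169


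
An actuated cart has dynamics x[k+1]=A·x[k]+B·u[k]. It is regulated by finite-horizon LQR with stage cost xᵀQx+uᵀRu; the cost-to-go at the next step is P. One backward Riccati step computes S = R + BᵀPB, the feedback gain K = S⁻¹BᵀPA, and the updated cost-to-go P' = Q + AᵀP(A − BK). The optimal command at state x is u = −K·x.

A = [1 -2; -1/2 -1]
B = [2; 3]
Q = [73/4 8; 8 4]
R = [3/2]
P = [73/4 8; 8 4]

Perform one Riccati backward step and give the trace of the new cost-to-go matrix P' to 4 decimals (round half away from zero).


24.5182

BᵀP = [60.5000 28.0000]
S = R + BᵀPB = [3/2] + [205.0000] = [206.5000]
BᵀPA = [46.5000 -149.0000]
K = S⁻¹·BᵀPA = [0.2252 -0.7215]
A−BK = [0.5496 -0.5569; -1.1755 1.1646]
AᵀP(A−BK) = [0.7791 -0.9479; -0.9479 1.4891]
P' = Q + AᵀP(A−BK) = [19.0291 7.0521; 7.0521 5.4891]
tr(P') = 24.5182


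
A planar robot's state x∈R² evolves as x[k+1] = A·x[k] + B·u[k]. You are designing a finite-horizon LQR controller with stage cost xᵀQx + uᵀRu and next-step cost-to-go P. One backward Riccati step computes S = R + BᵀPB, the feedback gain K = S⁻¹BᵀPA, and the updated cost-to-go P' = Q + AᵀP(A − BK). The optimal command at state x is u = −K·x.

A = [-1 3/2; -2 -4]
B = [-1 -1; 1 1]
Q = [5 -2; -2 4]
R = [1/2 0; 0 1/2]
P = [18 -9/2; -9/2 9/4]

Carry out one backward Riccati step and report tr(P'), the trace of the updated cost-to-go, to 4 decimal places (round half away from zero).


20.6504

BᵀP = [-22.5000 6.7500; -22.5000 6.7500]
S = R + BᵀPB = [1/2 0; 0 1/2] + [29.2500 29.2500; 29.2500 29.2500] = [29.7500 29.2500; 29.2500 29.7500]
BᵀPA = [9.0000 -60.7500; 9.0000 -60.7500]
K = S⁻¹·BᵀPA = [0.1525 -1.0297; 0.1525 -1.0297]
A−BK = [-0.6949 -0.5593; -2.3051 -1.9407]
AᵀP(A−BK) = [6.2542 5.0339; 5.0339 5.3962]
P' = Q + AᵀP(A−BK) = [11.2542 3.0339; 3.0339 9.3962]
tr(P') = 20.6504


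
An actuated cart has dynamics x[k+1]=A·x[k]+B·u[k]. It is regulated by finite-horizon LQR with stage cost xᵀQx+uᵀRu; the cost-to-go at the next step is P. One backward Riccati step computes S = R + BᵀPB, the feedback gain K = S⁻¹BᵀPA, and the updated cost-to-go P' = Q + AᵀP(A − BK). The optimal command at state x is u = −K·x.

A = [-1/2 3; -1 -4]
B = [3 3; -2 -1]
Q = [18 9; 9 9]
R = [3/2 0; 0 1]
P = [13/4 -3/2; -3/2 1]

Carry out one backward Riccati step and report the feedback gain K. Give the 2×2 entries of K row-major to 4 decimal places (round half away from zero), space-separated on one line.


0.0881 0.7565 -0.1010 0.5440

BᵀP = [12.7500 -6.5000; 11.2500 -5.5000]
S = R + BᵀPB = [3/2 0; 0 1] + [51.2500 44.7500; 44.7500 39.2500] = [52.7500 44.7500; 44.7500 40.2500]
BᵀPA = [0.1250 64.2500; -0.1250 55.7500]
K = S⁻¹·BᵀPA = [0.0881 0.7565; -0.1010 0.5440]
A−BK = [-0.4611 -0.9016; -0.9249 -1.9430]
AᵀP(A−BK) = [0.2889 0.5984; 0.5984 2.3161]
P' = Q + AᵀP(A−BK) = [18.2889 9.5984; 9.5984 11.3161]
tr(P') = 29.6049


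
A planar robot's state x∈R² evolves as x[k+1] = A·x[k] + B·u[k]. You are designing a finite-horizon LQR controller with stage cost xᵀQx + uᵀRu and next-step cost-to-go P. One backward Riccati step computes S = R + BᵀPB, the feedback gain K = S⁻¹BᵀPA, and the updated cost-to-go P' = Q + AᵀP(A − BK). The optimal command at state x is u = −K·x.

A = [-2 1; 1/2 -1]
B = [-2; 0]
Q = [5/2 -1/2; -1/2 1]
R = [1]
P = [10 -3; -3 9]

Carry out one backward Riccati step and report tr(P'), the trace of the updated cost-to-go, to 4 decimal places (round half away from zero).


BᵀP = [-20.0000 6.0000]
S = R + BᵀPB = [1] + [40.0000] = [41.0000]
BᵀPA = [43.0000 -26.0000]
K = S⁻¹·BᵀPA = [1.0488 -0.6341]
A−BK = [0.0976 -0.2683; 0.5000 -1.0000]
AᵀP(A−BK) = [3.1524 -4.7317; -4.7317 8.5122]
P' = Q + AᵀP(A−BK) = [5.6524 -5.2317; -5.2317 9.5122]
tr(P') = 15.1646

15.1646


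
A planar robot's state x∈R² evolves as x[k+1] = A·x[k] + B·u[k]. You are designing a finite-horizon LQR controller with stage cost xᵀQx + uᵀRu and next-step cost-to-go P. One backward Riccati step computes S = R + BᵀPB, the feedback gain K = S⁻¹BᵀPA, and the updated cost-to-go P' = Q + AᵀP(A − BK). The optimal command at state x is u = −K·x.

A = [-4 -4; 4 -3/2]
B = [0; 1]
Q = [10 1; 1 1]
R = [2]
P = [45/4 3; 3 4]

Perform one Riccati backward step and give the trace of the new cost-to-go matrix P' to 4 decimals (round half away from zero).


327.3333

BᵀP = [3.0000 4.0000]
S = R + BᵀPB = [2] + [4.0000] = [6.0000]
BᵀPA = [4.0000 -18.0000]
K = S⁻¹·BᵀPA = [0.6667 -3.0000]
A−BK = [-4.0000 -4.0000; 3.3333 1.5000]
AᵀP(A−BK) = [145.3333 138.0000; 138.0000 171.0000]
P' = Q + AᵀP(A−BK) = [155.3333 139.0000; 139.0000 172.0000]
tr(P') = 327.3333


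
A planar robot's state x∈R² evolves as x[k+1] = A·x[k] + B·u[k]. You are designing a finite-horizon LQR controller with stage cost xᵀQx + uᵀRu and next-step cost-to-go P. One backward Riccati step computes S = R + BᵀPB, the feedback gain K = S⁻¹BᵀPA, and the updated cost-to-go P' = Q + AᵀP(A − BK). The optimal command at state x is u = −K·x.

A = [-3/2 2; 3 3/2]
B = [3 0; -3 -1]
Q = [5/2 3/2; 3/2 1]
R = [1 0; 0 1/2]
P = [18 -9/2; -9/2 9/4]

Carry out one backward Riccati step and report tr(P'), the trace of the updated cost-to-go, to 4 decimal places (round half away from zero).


BᵀP = [67.5000 -20.2500; 4.5000 -2.2500]
S = R + BᵀPB = [1 0; 0 1/2] + [263.2500 20.2500; 20.2500 2.2500] = [264.2500 20.2500; 20.2500 2.7500]
BᵀPA = [-162.0000 104.6250; -13.5000 5.6250]
K = S⁻¹·BᵀPA = [-0.5436 0.5490; -0.9060 -1.9968]
A−BK = [0.1309 0.3531; 0.4631 1.1500]
AᵀP(A−BK) = [0.9513 1.2232; 1.2232 3.8604]
P' = Q + AᵀP(A−BK) = [3.4513 2.7232; 2.7232 4.8604]
tr(P') = 8.3118

8.3118


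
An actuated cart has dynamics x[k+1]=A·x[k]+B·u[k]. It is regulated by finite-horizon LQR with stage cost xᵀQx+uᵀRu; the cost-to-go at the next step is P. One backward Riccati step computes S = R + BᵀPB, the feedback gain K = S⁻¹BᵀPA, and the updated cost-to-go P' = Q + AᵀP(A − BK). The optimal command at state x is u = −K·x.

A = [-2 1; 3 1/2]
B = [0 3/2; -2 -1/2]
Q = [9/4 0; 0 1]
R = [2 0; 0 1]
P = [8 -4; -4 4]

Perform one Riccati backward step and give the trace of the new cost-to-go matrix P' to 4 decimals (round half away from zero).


7.9858

BᵀP = [8.0000 -8.0000; 14.0000 -8.0000]
S = R + BᵀPB = [2 0; 0 1] + [16.0000 16.0000; 16.0000 25.0000] = [18.0000 16.0000; 16.0000 26.0000]
BᵀPA = [-40.0000 4.0000; -52.0000 10.0000]
K = S⁻¹·BᵀPA = [-0.9811 -0.2642; -1.3962 0.5472]
A−BK = [0.0943 0.1792; 0.3396 0.2453]
AᵀP(A−BK) = [4.1509 -0.1132; -0.1132 0.5849]
P' = Q + AᵀP(A−BK) = [6.4009 -0.1132; -0.1132 1.5849]
tr(P') = 7.9858


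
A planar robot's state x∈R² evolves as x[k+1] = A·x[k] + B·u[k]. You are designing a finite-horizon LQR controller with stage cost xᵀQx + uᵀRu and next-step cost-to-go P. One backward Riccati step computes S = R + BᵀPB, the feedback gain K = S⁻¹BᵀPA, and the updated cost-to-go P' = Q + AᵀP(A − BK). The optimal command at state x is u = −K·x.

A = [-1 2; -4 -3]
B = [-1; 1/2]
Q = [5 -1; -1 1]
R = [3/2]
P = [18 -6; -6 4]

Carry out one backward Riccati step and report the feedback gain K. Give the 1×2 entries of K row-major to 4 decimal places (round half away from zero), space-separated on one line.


BᵀP = [-21.0000 8.0000]
S = R + BᵀPB = [3/2] + [25.0000] = [26.5000]
BᵀPA = [-11.0000 -66.0000]
K = S⁻¹·BᵀPA = [-0.4151 -2.4906]
A−BK = [-1.4151 -0.4906; -3.7925 -1.7547]
AᵀP(A−BK) = [29.4340 14.6038; 14.6038 15.6226]
P' = Q + AᵀP(A−BK) = [34.4340 13.6038; 13.6038 16.6226]
tr(P') = 51.0566

-0.4151 -2.4906


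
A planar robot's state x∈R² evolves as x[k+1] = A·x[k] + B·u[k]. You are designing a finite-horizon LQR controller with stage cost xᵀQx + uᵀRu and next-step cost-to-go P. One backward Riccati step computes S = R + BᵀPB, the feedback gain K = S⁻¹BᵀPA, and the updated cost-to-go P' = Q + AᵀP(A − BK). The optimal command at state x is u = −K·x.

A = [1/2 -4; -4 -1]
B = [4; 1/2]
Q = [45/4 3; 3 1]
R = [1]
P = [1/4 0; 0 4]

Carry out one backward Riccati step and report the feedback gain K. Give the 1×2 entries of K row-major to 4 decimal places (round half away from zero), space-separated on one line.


-1.2500 -1.0000

BᵀP = [1.0000 2.0000]
S = R + BᵀPB = [1] + [5.0000] = [6.0000]
BᵀPA = [-7.5000 -6.0000]
K = S⁻¹·BᵀPA = [-1.2500 -1.0000]
A−BK = [5.5000 0.0000; -3.3750 -0.5000]
AᵀP(A−BK) = [54.6875 8.0000; 8.0000 2.0000]
P' = Q + AᵀP(A−BK) = [65.9375 11.0000; 11.0000 3.0000]
tr(P') = 68.9375


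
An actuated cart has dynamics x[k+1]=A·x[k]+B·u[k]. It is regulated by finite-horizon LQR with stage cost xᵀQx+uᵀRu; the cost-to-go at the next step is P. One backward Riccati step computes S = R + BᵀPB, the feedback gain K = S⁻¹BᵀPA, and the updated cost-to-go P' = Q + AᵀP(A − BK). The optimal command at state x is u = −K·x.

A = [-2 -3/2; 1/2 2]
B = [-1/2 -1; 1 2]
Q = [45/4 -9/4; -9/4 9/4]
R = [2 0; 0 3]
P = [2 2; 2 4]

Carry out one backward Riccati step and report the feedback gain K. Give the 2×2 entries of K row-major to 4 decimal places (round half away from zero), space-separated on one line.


-0.0448 0.4030 -0.0597 0.5373

BᵀP = [1.0000 3.0000; 2.0000 6.0000]
S = R + BᵀPB = [2 0; 0 3] + [2.5000 5.0000; 5.0000 10.0000] = [4.5000 5.0000; 5.0000 13.0000]
BᵀPA = [-0.5000 4.5000; -1.0000 9.0000]
K = S⁻¹·BᵀPA = [-0.0448 0.4030; -0.0597 0.5373]
A−BK = [-2.0821 -0.7612; 0.6642 0.5224]
AᵀP(A−BK) = [4.9179 1.2388; 1.2388 1.8507]
P' = Q + AᵀP(A−BK) = [16.1679 -1.0112; -1.0112 4.1007]
tr(P') = 20.2687


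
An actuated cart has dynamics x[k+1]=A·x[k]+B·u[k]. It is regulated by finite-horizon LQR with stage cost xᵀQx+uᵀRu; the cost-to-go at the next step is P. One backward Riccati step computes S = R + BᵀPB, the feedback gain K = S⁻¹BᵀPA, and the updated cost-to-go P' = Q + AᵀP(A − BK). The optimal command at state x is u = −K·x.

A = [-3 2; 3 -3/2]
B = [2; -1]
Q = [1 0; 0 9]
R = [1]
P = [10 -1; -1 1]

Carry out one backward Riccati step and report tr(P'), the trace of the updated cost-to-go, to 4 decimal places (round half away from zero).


BᵀP = [21.0000 -3.0000]
S = R + BᵀPB = [1] + [45.0000] = [46.0000]
BᵀPA = [-72.0000 46.5000]
K = S⁻¹·BᵀPA = [-1.5652 1.0109]
A−BK = [0.1304 -0.0217; 1.4348 -0.4891]
AᵀP(A−BK) = [4.3043 -2.2174; -2.2174 1.2446]
P' = Q + AᵀP(A−BK) = [5.3043 -2.2174; -2.2174 10.2446]
tr(P') = 15.5489

15.5489


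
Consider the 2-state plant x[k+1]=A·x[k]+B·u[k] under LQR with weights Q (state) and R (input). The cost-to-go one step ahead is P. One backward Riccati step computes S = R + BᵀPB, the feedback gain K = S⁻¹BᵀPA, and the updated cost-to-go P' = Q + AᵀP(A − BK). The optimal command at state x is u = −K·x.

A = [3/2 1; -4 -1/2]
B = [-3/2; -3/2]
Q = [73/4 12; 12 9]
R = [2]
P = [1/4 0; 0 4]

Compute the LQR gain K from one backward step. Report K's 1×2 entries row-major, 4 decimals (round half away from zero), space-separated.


2.0270 0.2270

BᵀP = [-0.3750 -6.0000]
S = R + BᵀPB = [2] + [9.5625] = [11.5625]
BᵀPA = [23.4375 2.6250]
K = S⁻¹·BᵀPA = [2.0270 0.2270]
A−BK = [4.5405 1.3405; -0.9595 -0.1595]
AᵀP(A−BK) = [17.0541 3.0541; 3.0541 0.6541]
P' = Q + AᵀP(A−BK) = [35.3041 15.0541; 15.0541 9.6541]
tr(P') = 44.9581


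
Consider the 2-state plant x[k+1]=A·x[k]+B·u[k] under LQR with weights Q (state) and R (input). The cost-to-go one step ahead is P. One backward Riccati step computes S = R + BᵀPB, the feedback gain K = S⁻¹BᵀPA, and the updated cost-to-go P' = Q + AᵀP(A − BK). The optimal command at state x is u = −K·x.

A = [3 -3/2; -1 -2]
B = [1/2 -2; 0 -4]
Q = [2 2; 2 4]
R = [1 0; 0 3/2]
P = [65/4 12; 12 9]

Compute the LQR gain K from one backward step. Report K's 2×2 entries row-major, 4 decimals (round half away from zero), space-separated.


0.2169 -0.1084 -0.4292 0.5873

BᵀP = [8.1250 6.0000; -80.5000 -60.0000]
S = R + BᵀPB = [1 0; 0 3/2] + [4.0625 -40.2500; -40.2500 401.0000] = [5.0625 -40.2500; -40.2500 402.5000]
BᵀPA = [18.3750 -24.1875; -181.5000 240.7500]
K = S⁻¹·BᵀPA = [0.2169 -0.1084; -0.4292 0.5873]
A−BK = [2.0331 -0.2712; -2.7170 0.3492]
AᵀP(A−BK) = [1.3571 -0.5388; -0.5388 0.5489]
P' = Q + AᵀP(A−BK) = [3.3571 1.4612; 1.4612 4.5489]
tr(P') = 7.9060


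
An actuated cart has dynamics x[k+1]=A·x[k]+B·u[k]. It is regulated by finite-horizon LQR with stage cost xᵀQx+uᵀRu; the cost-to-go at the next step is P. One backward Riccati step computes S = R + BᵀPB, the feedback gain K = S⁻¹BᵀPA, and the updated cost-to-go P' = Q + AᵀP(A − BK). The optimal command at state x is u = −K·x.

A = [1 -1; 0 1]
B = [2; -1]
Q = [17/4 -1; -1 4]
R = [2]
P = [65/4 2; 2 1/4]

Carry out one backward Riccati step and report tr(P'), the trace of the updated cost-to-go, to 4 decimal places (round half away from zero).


BᵀP = [30.5000 3.7500]
S = R + BᵀPB = [2] + [57.2500] = [59.2500]
BᵀPA = [30.5000 -26.7500]
K = S⁻¹·BᵀPA = [0.5148 -0.4515]
A−BK = [-0.0295 -0.0970; 0.5148 0.5485]
AᵀP(A−BK) = [0.5496 -0.4800; -0.4800 0.4230]
P' = Q + AᵀP(A−BK) = [4.7996 -1.4800; -1.4800 4.4230]
tr(P') = 9.2226

9.2226


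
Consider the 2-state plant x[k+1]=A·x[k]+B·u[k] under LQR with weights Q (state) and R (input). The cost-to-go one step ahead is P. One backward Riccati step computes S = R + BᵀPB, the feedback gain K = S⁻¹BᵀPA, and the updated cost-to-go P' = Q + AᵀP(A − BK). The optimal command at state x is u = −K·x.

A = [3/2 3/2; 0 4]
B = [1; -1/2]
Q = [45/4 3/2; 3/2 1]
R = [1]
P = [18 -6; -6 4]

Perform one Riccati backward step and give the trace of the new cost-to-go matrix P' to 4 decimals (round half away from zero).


47.0769

BᵀP = [21.0000 -8.0000]
S = R + BᵀPB = [1] + [25.0000] = [26.0000]
BᵀPA = [31.5000 -0.5000]
K = S⁻¹·BᵀPA = [1.2115 -0.0192]
A−BK = [0.2885 1.5192; 0.6058 3.9904]
AᵀP(A−BK) = [2.3365 5.1058; 5.1058 32.4904]
P' = Q + AᵀP(A−BK) = [13.5865 6.6058; 6.6058 33.4904]
tr(P') = 47.0769


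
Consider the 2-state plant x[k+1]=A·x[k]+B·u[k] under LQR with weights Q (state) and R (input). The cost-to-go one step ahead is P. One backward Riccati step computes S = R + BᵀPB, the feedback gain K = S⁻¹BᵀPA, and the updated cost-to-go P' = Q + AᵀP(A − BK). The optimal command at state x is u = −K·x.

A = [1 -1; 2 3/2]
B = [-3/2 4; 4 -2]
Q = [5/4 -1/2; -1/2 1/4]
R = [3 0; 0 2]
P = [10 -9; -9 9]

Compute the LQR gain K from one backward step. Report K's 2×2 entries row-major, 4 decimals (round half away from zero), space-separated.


BᵀP = [-51.0000 49.5000; 58.0000 -54.0000]
S = R + BᵀPB = [3 0; 0 2] + [274.5000 -303.0000; -303.0000 340.0000] = [277.5000 -303.0000; -303.0000 342.0000]
BᵀPA = [48.0000 125.2500; -50.0000 -139.0000]
K = S⁻¹·BᵀPA = [0.4089 0.2321; 0.2161 -0.2008]
A−BK = [0.7490 0.1514; 0.7965 0.1701]
AᵀP(A−BK) = [1.1764 0.3193; 0.3193 0.2683]
P' = Q + AᵀP(A−BK) = [2.4264 -0.1807; -0.1807 0.5183]
tr(P') = 2.9446

0.4089 0.2321 0.2161 -0.2008


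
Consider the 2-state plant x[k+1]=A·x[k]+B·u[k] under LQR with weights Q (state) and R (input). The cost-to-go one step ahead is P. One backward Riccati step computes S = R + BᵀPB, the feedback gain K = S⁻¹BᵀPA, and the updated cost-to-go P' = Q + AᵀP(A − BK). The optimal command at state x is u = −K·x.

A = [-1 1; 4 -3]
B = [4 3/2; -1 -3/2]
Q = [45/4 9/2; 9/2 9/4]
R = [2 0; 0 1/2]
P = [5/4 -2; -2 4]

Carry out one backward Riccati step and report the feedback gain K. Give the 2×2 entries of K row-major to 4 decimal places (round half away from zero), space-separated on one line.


BᵀP = [7.0000 -12.0000; 4.8750 -9.0000]
S = R + BᵀPB = [2 0; 0 1/2] + [40.0000 28.5000; 28.5000 20.8125] = [42.0000 28.5000; 28.5000 21.3125]
BᵀPA = [-55.0000 43.0000; -40.8750 31.8750]
K = S⁻¹·BᵀPA = [-0.0875 0.0965; -1.8009 1.3665]
A−BK = [2.0513 -1.4359; 1.2112 -0.8537]
AᵀP(A−BK) = [2.8265 -2.0845; -2.0845 1.5415]
P' = Q + AᵀP(A−BK) = [14.0765 2.4155; 2.4155 3.7915]
tr(P') = 17.8680

-0.0875 0.0965 -1.8009 1.3665


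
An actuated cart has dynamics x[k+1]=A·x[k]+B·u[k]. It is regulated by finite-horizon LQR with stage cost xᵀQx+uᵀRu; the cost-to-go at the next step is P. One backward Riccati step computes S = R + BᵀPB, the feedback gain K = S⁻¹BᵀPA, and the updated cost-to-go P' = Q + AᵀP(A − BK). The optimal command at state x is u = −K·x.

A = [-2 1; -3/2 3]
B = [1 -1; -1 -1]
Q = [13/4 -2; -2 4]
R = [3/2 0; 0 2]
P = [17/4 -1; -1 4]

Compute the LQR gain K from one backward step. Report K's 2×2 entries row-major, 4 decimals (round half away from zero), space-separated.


-0.2271 -0.8619 1.3265 -1.5110

BᵀP = [5.2500 -5.0000; -3.2500 -3.0000]
S = R + BᵀPB = [3/2 0; 0 2] + [10.2500 -0.2500; -0.2500 6.2500] = [11.7500 -0.2500; -0.2500 8.2500]
BᵀPA = [-3.0000 -9.7500; 11.0000 -12.2500]
K = S⁻¹·BᵀPA = [-0.2271 -0.8619; 1.3265 -1.5110]
A−BK = [-0.4465 0.3510; -0.4006 0.6271]
AᵀP(A−BK) = [4.7277 -4.9652; -4.9652 7.3368]
P' = Q + AᵀP(A−BK) = [7.9777 -6.9652; -6.9652 11.3368]
tr(P') = 19.3145


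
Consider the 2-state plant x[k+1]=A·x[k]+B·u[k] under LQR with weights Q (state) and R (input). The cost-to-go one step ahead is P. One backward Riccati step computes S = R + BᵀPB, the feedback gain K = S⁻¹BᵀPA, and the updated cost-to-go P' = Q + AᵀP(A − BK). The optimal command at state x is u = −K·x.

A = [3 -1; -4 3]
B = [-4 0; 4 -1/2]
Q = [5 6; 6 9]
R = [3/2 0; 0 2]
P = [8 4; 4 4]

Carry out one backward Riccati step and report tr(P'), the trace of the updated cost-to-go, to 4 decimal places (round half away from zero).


BᵀP = [-16.0000 0.0000; -2.0000 -2.0000]
S = R + BᵀPB = [3/2 0; 0 2] + [64.0000 0.0000; 0.0000 1.0000] = [65.5000 0.0000; 0.0000 3.0000]
BᵀPA = [-48.0000 16.0000; 2.0000 -4.0000]
K = S⁻¹·BᵀPA = [-0.7328 0.2443; 0.6667 -1.3333]
A−BK = [0.0687 -0.0229; -0.7354 1.3562]
AᵀP(A−BK) = [3.4911 -5.6081; -5.6081 10.7583]
P' = Q + AᵀP(A−BK) = [8.4911 0.3919; 0.3919 19.7583]
tr(P') = 28.2494

28.2494


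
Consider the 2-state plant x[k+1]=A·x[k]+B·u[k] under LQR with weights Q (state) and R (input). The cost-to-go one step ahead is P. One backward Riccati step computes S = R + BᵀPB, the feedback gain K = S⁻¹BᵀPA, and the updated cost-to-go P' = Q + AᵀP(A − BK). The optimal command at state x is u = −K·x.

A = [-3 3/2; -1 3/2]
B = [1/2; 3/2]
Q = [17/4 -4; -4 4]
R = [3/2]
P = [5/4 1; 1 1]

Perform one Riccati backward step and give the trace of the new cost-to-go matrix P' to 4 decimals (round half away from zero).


16.5702

BᵀP = [2.1250 2.0000]
S = R + BᵀPB = [3/2] + [4.0625] = [5.5625]
BᵀPA = [-8.3750 6.1875]
K = S⁻¹·BᵀPA = [-1.5056 1.1124]
A−BK = [-2.2472 0.9438; 1.2584 -0.1685]
AᵀP(A−BK) = [5.6404 -3.8090; -3.8090 2.6798]
P' = Q + AᵀP(A−BK) = [9.8904 -7.8090; -7.8090 6.6798]
tr(P') = 16.5702


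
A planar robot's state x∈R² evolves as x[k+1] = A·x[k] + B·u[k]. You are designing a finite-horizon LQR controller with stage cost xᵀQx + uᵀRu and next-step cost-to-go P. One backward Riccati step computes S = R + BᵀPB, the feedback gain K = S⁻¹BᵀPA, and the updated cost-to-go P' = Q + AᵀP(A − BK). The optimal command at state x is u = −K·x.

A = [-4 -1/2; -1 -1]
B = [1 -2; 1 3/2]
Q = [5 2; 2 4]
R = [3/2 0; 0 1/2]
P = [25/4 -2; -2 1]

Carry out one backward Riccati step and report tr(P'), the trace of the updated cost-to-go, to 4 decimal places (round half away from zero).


BᵀP = [4.2500 -1.0000; -15.5000 5.5000]
S = R + BᵀPB = [3/2 0; 0 1/2] + [3.2500 -10.0000; -10.0000 39.2500] = [4.7500 -10.0000; -10.0000 39.7500]
BᵀPA = [-16.0000 -1.1250; 56.5000 2.2500]
K = S⁻¹·BᵀPA = [-0.7994 -0.2502; 1.2203 -0.0063]
A−BK = [-0.7600 -0.2625; -2.0310 -0.7403]
AᵀP(A−BK) = [3.2639 0.8550; 0.8550 0.2953]
P' = Q + AᵀP(A−BK) = [8.2639 2.8550; 2.8550 4.2953]
tr(P') = 12.5592

12.5592


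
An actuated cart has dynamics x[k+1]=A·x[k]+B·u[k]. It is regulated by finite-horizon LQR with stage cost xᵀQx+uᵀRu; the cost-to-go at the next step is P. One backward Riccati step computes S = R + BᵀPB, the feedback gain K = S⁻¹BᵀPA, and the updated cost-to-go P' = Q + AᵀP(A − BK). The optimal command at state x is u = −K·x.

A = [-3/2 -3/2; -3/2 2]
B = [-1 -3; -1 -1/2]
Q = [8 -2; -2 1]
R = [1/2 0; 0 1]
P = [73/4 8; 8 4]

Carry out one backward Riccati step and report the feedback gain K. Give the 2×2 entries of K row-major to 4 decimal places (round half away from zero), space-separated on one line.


0.7475 -0.7198 0.3352 0.5105

BᵀP = [-26.2500 -12.0000; -58.7500 -26.0000]
S = R + BᵀPB = [1/2 0; 0 1] + [38.2500 84.7500; 84.7500 189.2500] = [38.7500 84.7500; 84.7500 190.2500]
BᵀPA = [57.3750 15.3750; 127.1250 36.1250]
K = S⁻¹·BᵀPA = [0.7475 -0.7198; 0.3352 0.5105]
A−BK = [0.2531 -0.6882; -0.5849 1.5354]
AᵀP(A−BK) = [0.5606 -0.5399; -0.5399 1.6866]
P' = Q + AᵀP(A−BK) = [8.5606 -2.5399; -2.5399 2.6866]
tr(P') = 11.2472


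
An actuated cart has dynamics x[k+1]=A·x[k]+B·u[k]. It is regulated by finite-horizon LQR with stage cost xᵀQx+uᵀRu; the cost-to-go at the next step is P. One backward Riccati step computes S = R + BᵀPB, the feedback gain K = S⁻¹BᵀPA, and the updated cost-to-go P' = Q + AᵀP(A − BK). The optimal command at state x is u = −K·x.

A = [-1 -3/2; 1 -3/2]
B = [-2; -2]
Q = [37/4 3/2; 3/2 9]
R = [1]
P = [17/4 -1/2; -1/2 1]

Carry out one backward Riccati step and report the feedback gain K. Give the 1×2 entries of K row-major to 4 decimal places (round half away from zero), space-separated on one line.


BᵀP = [-7.5000 -1.0000]
S = R + BᵀPB = [1] + [17.0000] = [18.0000]
BᵀPA = [6.5000 12.7500]
K = S⁻¹·BᵀPA = [0.3611 0.7083]
A−BK = [-0.2778 -0.0833; 1.7222 -0.0833]
AᵀP(A−BK) = [3.9028 0.2708; 0.2708 0.5313]
P' = Q + AᵀP(A−BK) = [13.1528 1.7708; 1.7708 9.5313]
tr(P') = 22.6840

0.3611 0.7083


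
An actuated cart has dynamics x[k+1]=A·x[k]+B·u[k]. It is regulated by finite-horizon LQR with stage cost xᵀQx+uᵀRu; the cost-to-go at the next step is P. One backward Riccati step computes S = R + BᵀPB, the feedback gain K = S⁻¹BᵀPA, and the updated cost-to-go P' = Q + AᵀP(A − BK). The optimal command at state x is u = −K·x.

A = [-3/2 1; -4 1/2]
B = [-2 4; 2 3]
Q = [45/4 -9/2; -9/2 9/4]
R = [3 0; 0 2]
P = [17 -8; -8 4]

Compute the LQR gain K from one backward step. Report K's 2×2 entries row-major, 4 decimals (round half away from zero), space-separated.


BᵀP = [-50.0000 24.0000; 44.0000 -20.0000]
S = R + BᵀPB = [3 0; 0 2] + [148.0000 -128.0000; -128.0000 116.0000] = [151.0000 -128.0000; -128.0000 118.0000]
BᵀPA = [-21.0000 -38.0000; 14.0000 34.0000]
K = S⁻¹·BᵀPA = [-0.4784 -0.0921; -0.4003 0.1883]
A−BK = [-0.8556 0.0628; -1.8424 0.1192]
AᵀP(A−BK) = [1.8079 -0.0690; -0.0690 0.1004]
P' = Q + AᵀP(A−BK) = [13.0579 -4.5690; -4.5690 2.3504]
tr(P') = 15.4083

-0.4784 -0.0921 -0.4003 0.1883


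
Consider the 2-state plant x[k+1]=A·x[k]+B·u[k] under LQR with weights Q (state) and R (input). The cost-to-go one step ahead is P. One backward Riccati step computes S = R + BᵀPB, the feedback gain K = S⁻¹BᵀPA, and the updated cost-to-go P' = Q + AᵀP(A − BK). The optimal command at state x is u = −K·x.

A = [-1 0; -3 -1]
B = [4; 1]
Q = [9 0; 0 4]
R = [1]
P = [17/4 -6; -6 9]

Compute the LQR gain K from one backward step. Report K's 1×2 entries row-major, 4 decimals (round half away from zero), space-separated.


BᵀP = [11.0000 -15.0000]
S = R + BᵀPB = [1] + [29.0000] = [30.0000]
BᵀPA = [34.0000 15.0000]
K = S⁻¹·BᵀPA = [1.1333 0.5000]
A−BK = [-5.5333 -2.0000; -4.1333 -1.5000]
AᵀP(A−BK) = [10.7167 4.0000; 4.0000 1.5000]
P' = Q + AᵀP(A−BK) = [19.7167 4.0000; 4.0000 5.5000]
tr(P') = 25.2167

1.1333 0.5000


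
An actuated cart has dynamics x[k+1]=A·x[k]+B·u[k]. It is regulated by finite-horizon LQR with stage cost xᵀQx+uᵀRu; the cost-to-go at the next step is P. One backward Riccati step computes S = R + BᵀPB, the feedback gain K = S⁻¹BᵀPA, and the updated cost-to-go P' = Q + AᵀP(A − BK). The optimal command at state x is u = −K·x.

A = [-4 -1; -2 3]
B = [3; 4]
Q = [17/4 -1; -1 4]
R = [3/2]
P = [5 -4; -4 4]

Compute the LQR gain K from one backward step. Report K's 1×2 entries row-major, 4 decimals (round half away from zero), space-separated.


-0.2759 0.8966

BᵀP = [-1.0000 4.0000]
S = R + BᵀPB = [3/2] + [13.0000] = [14.5000]
BᵀPA = [-4.0000 13.0000]
K = S⁻¹·BᵀPA = [-0.2759 0.8966]
A−BK = [-3.1724 -3.6897; -0.8966 -0.5862]
AᵀP(A−BK) = [30.8966 39.5862; 39.5862 53.3448]
P' = Q + AᵀP(A−BK) = [35.1466 38.5862; 38.5862 57.3448]
tr(P') = 92.4914


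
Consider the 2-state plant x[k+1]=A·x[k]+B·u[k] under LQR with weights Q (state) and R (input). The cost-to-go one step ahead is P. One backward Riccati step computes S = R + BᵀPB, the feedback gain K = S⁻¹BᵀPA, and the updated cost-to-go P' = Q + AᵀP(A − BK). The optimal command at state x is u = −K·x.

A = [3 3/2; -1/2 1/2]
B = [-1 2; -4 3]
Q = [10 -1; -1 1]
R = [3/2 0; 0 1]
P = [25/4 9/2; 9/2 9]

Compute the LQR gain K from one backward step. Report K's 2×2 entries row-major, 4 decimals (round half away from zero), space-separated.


1.3161 0.4318 1.7624 0.8100

BᵀP = [-24.2500 -40.5000; 26.0000 36.0000]
S = R + BᵀPB = [3/2 0; 0 1] + [186.2500 -170.0000; -170.0000 160.0000] = [187.7500 -170.0000; -170.0000 161.0000]
BᵀPA = [-52.5000 -56.6250; 60.0000 57.0000]
K = S⁻¹·BᵀPA = [1.3161 0.4318; 1.7624 0.8100]
A−BK = [0.7914 0.3118; -0.5226 -0.2027]
AᵀP(A−BK) = [8.3544 3.3206; 3.3206 1.3445]
P' = Q + AᵀP(A−BK) = [18.3544 2.3206; 2.3206 2.3445]
tr(P') = 20.6988


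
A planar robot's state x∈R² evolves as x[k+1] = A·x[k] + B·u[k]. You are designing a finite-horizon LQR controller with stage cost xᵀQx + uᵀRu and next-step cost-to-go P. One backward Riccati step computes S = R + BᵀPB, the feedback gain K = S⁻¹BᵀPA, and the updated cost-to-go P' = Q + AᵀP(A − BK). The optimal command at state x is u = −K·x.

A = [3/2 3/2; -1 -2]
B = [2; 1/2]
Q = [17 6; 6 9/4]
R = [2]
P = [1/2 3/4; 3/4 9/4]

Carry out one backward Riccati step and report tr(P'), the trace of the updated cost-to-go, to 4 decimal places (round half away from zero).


24.2719

BᵀP = [1.3750 2.6250]
S = R + BᵀPB = [2] + [4.0625] = [6.0625]
BᵀPA = [-0.5625 -3.1875]
K = S⁻¹·BᵀPA = [-0.0928 -0.5258]
A−BK = [1.6856 2.5515; -0.9536 -1.7371]
AᵀP(A−BK) = [1.0728 1.9543; 1.9543 3.9491]
P' = Q + AᵀP(A−BK) = [18.0728 7.9543; 7.9543 6.1991]
tr(P') = 24.2719


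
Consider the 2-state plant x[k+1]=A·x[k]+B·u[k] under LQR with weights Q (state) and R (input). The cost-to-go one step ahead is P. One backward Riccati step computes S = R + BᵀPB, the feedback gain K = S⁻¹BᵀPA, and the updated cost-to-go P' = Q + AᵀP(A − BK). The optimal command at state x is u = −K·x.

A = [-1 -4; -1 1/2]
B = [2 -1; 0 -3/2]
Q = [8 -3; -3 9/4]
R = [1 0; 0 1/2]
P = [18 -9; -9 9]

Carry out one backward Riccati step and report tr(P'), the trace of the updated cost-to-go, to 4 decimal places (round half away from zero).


BᵀP = [36.0000 -18.0000; -4.5000 -4.5000]
S = R + BᵀPB = [1 0; 0 1/2] + [72.0000 -9.0000; -9.0000 11.2500] = [73.0000 -9.0000; -9.0000 11.7500]
BᵀPA = [-18.0000 -153.0000; 9.0000 15.7500]
K = S⁻¹·BᵀPA = [-0.1680 -2.1320; 0.6373 -0.2926]
A−BK = [-0.0267 -0.0286; -0.0441 0.0612]
AᵀP(A−BK) = [0.2404 0.2578; 0.2578 4.6680]
P' = Q + AᵀP(A−BK) = [8.2404 -2.7422; -2.7422 6.9180]
tr(P') = 15.1584

15.1584


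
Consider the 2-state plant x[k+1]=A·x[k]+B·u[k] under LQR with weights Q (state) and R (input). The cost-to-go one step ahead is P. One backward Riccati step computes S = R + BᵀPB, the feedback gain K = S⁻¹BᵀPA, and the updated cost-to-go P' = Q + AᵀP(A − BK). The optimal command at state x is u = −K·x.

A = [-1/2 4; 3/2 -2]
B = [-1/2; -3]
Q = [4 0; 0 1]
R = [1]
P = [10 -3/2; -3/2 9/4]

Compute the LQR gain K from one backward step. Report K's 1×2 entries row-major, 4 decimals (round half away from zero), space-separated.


BᵀP = [-0.5000 -6.0000]
S = R + BᵀPB = [1] + [18.2500] = [19.2500]
BᵀPA = [-8.7500 10.0000]
K = S⁻¹·BᵀPA = [-0.4545 0.5195]
A−BK = [-0.7273 4.2597; 0.1364 -0.4416]
AᵀP(A−BK) = [5.8352 -32.7045; -32.7045 187.8052]
P' = Q + AᵀP(A−BK) = [9.8352 -32.7045; -32.7045 188.8052]
tr(P') = 198.6404

-0.4545 0.5195


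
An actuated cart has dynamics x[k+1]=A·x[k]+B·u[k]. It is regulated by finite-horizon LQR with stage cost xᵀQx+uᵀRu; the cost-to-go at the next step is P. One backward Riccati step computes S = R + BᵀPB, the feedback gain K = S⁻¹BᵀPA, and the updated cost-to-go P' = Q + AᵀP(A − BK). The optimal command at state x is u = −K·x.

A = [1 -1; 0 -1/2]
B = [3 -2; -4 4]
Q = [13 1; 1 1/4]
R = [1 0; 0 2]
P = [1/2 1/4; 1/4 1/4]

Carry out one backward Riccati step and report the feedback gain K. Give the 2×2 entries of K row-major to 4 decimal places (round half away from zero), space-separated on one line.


BᵀP = [0.5000 -0.2500; 0.0000 0.5000]
S = R + BᵀPB = [1 0; 0 2] + [2.5000 -2.0000; -2.0000 2.0000] = [3.5000 -2.0000; -2.0000 4.0000]
BᵀPA = [0.5000 -0.3750; 0.0000 -0.2500]
K = S⁻¹·BᵀPA = [0.2000 -0.2000; 0.1000 -0.1625]
A−BK = [0.6000 -0.7250; 0.4000 -0.6500]
AᵀP(A−BK) = [0.4000 -0.5250; -0.5250 0.6969]
P' = Q + AᵀP(A−BK) = [13.4000 0.4750; 0.4750 0.9469]
tr(P') = 14.3469

0.2000 -0.2000 0.1000 -0.1625


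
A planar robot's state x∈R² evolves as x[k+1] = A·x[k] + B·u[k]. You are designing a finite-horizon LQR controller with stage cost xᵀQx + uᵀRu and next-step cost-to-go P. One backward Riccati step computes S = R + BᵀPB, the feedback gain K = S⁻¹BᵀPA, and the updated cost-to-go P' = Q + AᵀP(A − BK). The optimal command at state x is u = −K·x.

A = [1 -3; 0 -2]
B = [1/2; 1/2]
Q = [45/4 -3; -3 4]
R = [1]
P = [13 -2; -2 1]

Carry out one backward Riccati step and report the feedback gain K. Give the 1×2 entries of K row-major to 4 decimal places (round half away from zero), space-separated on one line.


1.5714 -4.4286

BᵀP = [5.5000 -0.5000]
S = R + BᵀPB = [1] + [2.5000] = [3.5000]
BᵀPA = [5.5000 -15.5000]
K = S⁻¹·BᵀPA = [1.5714 -4.4286]
A−BK = [0.2143 -0.7857; -0.7857 0.2143]
AᵀP(A−BK) = [4.3571 -10.6429; -10.6429 28.3571]
P' = Q + AᵀP(A−BK) = [15.6071 -13.6429; -13.6429 32.3571]
tr(P') = 47.9643


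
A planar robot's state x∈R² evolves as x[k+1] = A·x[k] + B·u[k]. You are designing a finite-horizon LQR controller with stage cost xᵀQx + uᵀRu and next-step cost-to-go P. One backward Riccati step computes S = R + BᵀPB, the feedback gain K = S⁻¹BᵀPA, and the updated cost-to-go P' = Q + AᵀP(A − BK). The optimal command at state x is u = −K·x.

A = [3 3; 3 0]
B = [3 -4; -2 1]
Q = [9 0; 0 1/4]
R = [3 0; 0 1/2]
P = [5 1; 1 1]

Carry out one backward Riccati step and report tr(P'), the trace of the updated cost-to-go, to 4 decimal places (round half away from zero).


19.5907

BᵀP = [13.0000 1.0000; -19.0000 -3.0000]
S = R + BᵀPB = [3 0; 0 1/2] + [37.0000 -51.0000; -51.0000 73.0000] = [40.0000 -51.0000; -51.0000 73.5000]
BᵀPA = [42.0000 39.0000; -66.0000 -57.0000]
K = S⁻¹·BᵀPA = [-0.8230 -0.1195; -1.4690 -0.8584]
A−BK = [-0.4071 -0.0752; 2.8230 0.6195]
AᵀP(A−BK) = [9.6106 2.3628; 2.3628 0.7301]
P' = Q + AᵀP(A−BK) = [18.6106 2.3628; 2.3628 0.9801]
tr(P') = 19.5907


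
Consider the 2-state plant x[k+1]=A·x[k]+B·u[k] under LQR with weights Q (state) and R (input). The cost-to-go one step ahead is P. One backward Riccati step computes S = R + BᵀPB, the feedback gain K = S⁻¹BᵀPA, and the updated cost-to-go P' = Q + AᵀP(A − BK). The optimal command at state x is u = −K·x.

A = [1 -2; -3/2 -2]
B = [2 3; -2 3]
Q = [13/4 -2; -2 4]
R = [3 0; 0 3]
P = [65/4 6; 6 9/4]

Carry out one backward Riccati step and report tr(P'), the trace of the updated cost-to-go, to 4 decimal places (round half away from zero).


BᵀP = [20.5000 7.5000; 66.7500 24.7500]
S = R + BᵀPB = [3 0; 0 3] + [26.0000 84.0000; 84.0000 274.5000] = [29.0000 84.0000; 84.0000 277.5000]
BᵀPA = [9.2500 -56.0000; 29.6250 -183.0000]
K = S⁻¹·BᵀPA = [0.0790 -0.1694; 0.0828 -0.6082]
A−BK = [0.5934 0.1634; -1.5904 -0.5144]
AᵀP(A−BK) = [0.1275 -0.1657; -0.1657 1.2163]
P' = Q + AᵀP(A−BK) = [3.3775 -2.1657; -2.1657 5.2163]
tr(P') = 8.5938

8.5938


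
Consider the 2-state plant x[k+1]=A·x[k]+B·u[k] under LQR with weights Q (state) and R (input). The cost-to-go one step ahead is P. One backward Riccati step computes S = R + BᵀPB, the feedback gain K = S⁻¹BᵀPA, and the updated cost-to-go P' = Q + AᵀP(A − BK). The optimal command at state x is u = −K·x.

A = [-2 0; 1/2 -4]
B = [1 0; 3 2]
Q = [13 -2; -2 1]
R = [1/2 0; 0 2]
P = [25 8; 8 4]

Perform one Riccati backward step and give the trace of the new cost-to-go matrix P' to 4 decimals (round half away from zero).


BᵀP = [49.0000 20.0000; 16.0000 8.0000]
S = R + BᵀPB = [1/2 0; 0 2] + [109.0000 40.0000; 40.0000 16.0000] = [109.5000 40.0000; 40.0000 18.0000]
BᵀPA = [-88.0000 -80.0000; -28.0000 -32.0000]
K = S⁻¹·BᵀPA = [-1.2507 -0.4313; 1.2237 -0.8194]
A−BK = [-0.7493 0.4313; 1.8046 -1.0674]
AᵀP(A−BK) = [9.2049 -4.8949; -4.8949 3.2776]
P' = Q + AᵀP(A−BK) = [22.2049 -6.8949; -6.8949 4.2776]
tr(P') = 26.4825

26.4825


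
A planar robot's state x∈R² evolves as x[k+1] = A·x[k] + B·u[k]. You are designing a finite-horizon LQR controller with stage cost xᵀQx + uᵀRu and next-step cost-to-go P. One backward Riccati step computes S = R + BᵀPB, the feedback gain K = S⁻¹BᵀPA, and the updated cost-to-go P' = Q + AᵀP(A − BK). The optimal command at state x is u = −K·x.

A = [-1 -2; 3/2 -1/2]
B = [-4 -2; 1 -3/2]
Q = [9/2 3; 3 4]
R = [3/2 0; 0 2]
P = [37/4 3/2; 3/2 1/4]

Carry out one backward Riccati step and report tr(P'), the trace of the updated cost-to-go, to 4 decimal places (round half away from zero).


8.9108

BᵀP = [-35.5000 -5.7500; -20.7500 -3.3750]
S = R + BᵀPB = [3/2 0; 0 2] + [136.2500 79.6250; 79.6250 46.5625] = [137.7500 79.6250; 79.6250 48.5625]
BᵀPA = [26.8750 73.8750; 15.6875 43.1875]
K = S⁻¹·BᵀPA = [0.1603 0.4258; 0.0602 0.1912]
A−BK = [-0.2384 0.0855; 1.4300 -0.6391]
AᵀP(A−BK) = [0.0600 0.1203; 0.1203 0.3508]
P' = Q + AᵀP(A−BK) = [4.5600 3.1203; 3.1203 4.3508]
tr(P') = 8.9108


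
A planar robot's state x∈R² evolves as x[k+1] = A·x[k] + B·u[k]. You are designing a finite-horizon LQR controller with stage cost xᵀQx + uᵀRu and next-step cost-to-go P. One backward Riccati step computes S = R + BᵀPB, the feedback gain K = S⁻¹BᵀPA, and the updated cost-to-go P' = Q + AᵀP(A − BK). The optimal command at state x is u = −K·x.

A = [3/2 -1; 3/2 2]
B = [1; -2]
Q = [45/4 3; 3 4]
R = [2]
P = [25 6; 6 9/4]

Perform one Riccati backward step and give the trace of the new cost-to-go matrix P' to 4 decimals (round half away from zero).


65.8073

BᵀP = [13.0000 1.5000]
S = R + BᵀPB = [2] + [10.0000] = [12.0000]
BᵀPA = [21.7500 -10.0000]
K = S⁻¹·BᵀPA = [1.8125 -0.8333]
A−BK = [-0.3125 -0.1667; 5.1250 0.3333]
AᵀP(A−BK) = [48.8906 -3.6250; -3.6250 1.6667]
P' = Q + AᵀP(A−BK) = [60.1406 -0.6250; -0.6250 5.6667]
tr(P') = 65.8073
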